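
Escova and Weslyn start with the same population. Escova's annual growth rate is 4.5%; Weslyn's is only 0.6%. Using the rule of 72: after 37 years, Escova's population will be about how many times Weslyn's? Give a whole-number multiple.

≈ 4 times

Only the 3.9-point difference matters.
72/3.9 ≈ 18.46 years per doubling of the ratio; 37 years gives 2.00 doublings, so ≈ 4×.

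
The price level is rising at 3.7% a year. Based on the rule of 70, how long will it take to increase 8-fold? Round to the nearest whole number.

Doubling time ≈ 70/3.7 = 18.92 years.
Getting to 8× needs 3 doublings: 3 × 18.92 ≈ 57 years.

around 57 years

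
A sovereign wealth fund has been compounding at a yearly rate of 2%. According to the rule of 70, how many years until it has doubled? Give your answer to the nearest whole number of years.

approximately 35 years

70/2 ≈ 35.00, so it doubles roughly every 35 years.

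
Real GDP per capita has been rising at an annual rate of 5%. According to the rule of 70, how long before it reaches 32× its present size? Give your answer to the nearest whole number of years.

One doubling takes 70/5 = 14.00 years.
32 = 2^5, so 5 doublings → 70 years.

≈ 70 years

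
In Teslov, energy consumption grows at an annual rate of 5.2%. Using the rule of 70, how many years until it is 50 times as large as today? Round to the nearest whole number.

Doubling time ≈ 70/5.2 = 13.46 years.
Reaching 50× takes log₂(50) ≈ 5.64 doublings.
5.64 × 13.46 ≈ 76 years.

≈ 76 years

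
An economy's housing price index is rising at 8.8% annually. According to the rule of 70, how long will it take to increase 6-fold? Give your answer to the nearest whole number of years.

approximately 21 years

Doubling time ≈ 70/8.8 = 7.95 years.
6× is log₂ 6 ≈ 2.58 doublings, so ≈ 2.58 × 7.95 = 21 years.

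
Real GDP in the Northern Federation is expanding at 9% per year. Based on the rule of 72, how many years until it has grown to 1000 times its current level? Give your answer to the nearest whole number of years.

80 years

One doubling takes 72/9 = 8.00 years.
1000× is log₂ 1000 ≈ 9.97 doublings, so ≈ 9.97 × 8.00 = 80 years.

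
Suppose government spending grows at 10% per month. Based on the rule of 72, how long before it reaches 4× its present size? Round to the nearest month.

approximately 14 months

Doubling time ≈ 72/10 = 7.20 months.
4× is 2 doublings, so 2 × 7.20 ≈ 14 months.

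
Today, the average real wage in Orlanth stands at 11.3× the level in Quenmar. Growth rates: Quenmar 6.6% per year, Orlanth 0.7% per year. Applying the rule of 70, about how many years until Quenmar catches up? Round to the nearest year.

≈ 42 years

The growth-rate gap is 6.6% − 0.7% = 5.9 percentage points.
So the ratio between them halves every 70/5.9 ≈ 11.86 years.
An 11.3× gap takes log₂(11.3) ≈ 3.50 halvings to close: 3.50 × 11.86 ≈ 42 years.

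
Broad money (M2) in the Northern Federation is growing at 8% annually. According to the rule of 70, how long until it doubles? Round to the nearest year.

Doubling time ≈ 70 / 8 = 8.75 years.

≈ 9 years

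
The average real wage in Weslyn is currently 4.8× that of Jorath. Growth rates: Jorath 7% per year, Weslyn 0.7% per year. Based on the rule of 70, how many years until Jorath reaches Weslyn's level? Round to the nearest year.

25 years

What matters is the difference: 6.3 pp.
Rule of 70 on the gap: the ratio halves every 70/6.3 ≈ 11.11 years.
A 4.8× gap takes log₂(4.8) ≈ 2.26 halvings to close: 2.26 × 11.11 ≈ 25 years.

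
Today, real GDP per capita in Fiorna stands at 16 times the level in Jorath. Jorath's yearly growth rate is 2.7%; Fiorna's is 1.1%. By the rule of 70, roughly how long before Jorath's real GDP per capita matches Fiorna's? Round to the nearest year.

Jorath gains on Fiorna at 2.7% − 1.1% = 1.6 points a year.
At that relative rate the gap halves every 70/1.6 ≈ 43.75 years.
A 16 times gap closes after 4 halvings: 4 × 43.75 ≈ 175 years.

around 175 years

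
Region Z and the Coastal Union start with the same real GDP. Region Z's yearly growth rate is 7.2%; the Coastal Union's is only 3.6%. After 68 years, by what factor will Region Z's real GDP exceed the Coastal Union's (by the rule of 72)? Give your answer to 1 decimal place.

approximately 10.6 times

Only the 3.6-point difference matters.
72/3.6 ≈ 20.00 years per doubling of the ratio; 68 years gives 3.40 doublings, so ≈ 10.6×.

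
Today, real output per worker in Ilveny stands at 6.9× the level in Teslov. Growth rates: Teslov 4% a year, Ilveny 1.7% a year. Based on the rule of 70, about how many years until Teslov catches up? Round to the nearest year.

The growth-rate gap is 4% − 1.7% = 2.3 percentage points.
So the ratio between them halves every 70/2.3 ≈ 30.43 years.
A 6.9× gap takes log₂(6.9) ≈ 2.79 halvings to close: 2.79 × 30.43 ≈ 85 years.

about 85 years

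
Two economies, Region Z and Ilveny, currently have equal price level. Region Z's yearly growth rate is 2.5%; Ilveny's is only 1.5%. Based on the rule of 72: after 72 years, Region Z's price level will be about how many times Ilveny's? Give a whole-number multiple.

Region Z pulls ahead at 1 pp per year, so the ratio doubles every 72/1 ≈ 72.00 years.
In 72 years that's 1.00 doublings: 2^1.00 ≈ 2.

approximately 2 times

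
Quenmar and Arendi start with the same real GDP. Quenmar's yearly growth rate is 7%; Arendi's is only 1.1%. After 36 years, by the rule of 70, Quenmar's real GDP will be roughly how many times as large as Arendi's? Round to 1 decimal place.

Rate gap = 7% − 1.1% = 5.9 points.
The ratio doubles every 70/5.9 ≈ 11.86 years.
36/11.86 ≈ 3.04 doublings → ratio ≈ 2^3.04 ≈ 8.2.

roughly 8.2 times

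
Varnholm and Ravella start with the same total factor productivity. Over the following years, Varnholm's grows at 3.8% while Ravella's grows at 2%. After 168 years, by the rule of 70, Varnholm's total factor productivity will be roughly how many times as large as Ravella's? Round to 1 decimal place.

around 20.0 times

Varnholm pulls ahead at 1.8 pp per year, so the ratio doubles every 70/1.8 ≈ 38.89 years.
In 168 years that's 4.32 doublings: 2^4.32 ≈ 20.0.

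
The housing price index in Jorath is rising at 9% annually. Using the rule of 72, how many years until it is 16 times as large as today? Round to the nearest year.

approximately 32 years

At 9% it doubles every 72/9 ≈ 8.00 years.
16× is 4 doublings, so 4 × 8.00 ≈ 32 years.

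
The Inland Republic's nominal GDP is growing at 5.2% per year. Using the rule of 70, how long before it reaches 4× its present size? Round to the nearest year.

roughly 27 years

One doubling takes 70/5.2 = 13.46 years.
Getting to 4× needs 2 doublings: 2 × 13.46 ≈ 27 years.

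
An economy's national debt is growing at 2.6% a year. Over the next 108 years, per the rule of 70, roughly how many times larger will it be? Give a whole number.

roughly 16 times

70/2.6 ≈ 26.92 years per doubling.
108 years fits 4 doublings: 2^4 = 16.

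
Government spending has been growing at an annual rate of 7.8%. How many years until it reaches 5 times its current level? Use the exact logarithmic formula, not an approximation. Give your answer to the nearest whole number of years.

t = ln(5) / ln(1 + 0.078) = 1.6094 / 0.075107 ≈ 21.43.
≈ 21 years.

21 years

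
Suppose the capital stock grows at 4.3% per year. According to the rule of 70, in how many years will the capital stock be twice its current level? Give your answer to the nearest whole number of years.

about 16 years

At 4.3%, doubling takes about 70/4.3 = 16.28 years.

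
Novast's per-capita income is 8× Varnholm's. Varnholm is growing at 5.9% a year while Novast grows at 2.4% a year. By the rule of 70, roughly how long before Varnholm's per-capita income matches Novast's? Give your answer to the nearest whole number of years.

around 60 years

What matters is the difference: 3.5 pp.
Rule of 70 on the gap: the ratio halves every 70/3.5 ≈ 20.00 years.
An 8× gap closes after 3 halvings: 3 × 20.00 ≈ 60 years.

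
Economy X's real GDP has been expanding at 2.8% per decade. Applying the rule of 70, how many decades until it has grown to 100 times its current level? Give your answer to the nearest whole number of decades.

about 166 decades

One doubling takes 70/2.8 = 25.00 decades.
Reaching 100× takes log₂(100) ≈ 6.64 doublings.
6.64 × 25.00 ≈ 166 decades.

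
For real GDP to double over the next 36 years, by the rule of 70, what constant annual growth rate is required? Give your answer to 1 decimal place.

70 / 36 ≈ 1.94, so about 1.9% a year.

roughly 1.9%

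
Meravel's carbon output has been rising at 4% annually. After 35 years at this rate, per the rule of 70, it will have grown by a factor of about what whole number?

Doubling time ≈ 70/4 = 17.50 years.
35/17.50 ≈ 2 doublings, so about 2^2 = 4×.

about 4 times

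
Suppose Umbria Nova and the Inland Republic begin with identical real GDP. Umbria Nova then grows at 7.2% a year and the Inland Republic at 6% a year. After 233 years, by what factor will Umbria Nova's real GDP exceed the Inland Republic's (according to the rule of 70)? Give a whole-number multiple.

16 times

Umbria Nova pulls ahead at 1.2 pp per year, so the ratio doubles every 70/1.2 ≈ 58.33 years.
In 233 years that's 3.99 doublings: 2^3.99 ≈ 16.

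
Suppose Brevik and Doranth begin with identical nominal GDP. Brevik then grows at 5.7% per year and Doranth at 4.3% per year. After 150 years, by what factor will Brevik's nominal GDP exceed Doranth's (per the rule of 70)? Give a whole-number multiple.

Brevik pulls ahead at 1.4 pp per year, so the ratio doubles every 70/1.4 ≈ 50.00 years.
In 150 years that's 3.00 doublings: 2^3.00 ≈ 8.

≈ 8 times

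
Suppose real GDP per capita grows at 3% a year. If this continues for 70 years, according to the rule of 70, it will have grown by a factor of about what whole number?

At 3% one doubling takes ≈ 23.33 years; 70 years is 3 of them, so ×8.

≈ 8 times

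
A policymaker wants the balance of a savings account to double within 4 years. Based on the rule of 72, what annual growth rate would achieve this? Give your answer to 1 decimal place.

72 / 4 ≈ 18.00, so about 18.0% annually.

18.0% annually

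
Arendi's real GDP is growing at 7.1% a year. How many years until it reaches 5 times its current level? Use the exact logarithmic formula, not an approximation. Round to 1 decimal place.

23.5 years

t = ln(5) / ln(1 + 0.071) = 1.6094 / 0.068593 ≈ 23.46.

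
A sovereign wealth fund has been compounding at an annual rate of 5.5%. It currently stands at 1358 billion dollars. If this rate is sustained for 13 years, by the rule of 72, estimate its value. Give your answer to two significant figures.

approximately 2700 billion dollars

Doubling time ≈ 72/5.5 = 13.09 years.
13 years is 13/13.09 ≈ 0.99 doublings, a factor of 2^0.99 ≈ 1.99.
1358 × 1.99 ≈ 2700 billion dollars.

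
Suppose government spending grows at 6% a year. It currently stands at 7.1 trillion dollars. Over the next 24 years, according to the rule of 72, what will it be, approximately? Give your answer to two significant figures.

It doubles every 72/6 ≈ 12.00 years, so 24 years is 2.00 doublings.
2^2.00 ≈ 4.00; 7.1 × 4.00 ≈ 28 trillion dollars.

approximately 28 trillion dollars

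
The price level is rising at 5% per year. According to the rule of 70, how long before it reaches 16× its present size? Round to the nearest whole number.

about 56 years

One doubling takes 70/5 = 14.00 years.
16 = 2^4, so 4 doublings → 56 years.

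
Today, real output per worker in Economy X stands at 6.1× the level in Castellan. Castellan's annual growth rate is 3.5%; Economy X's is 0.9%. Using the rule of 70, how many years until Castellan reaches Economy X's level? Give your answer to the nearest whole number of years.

about 70 years

The growth-rate gap is 3.5% − 0.9% = 2.6 percentage points.
So the ratio between them halves every 70/2.6 ≈ 26.92 years.
A 6.1× gap takes log₂(6.1) ≈ 2.61 halvings to close: 2.61 × 26.92 ≈ 70 years.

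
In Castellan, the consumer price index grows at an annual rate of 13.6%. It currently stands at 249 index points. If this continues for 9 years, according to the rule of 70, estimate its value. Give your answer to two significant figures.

Doubling time ≈ 70/13.6 = 5.15 years.
9 years is 9/5.15 ≈ 1.75 doublings, a factor of 2^1.75 ≈ 3.36.
249 × 3.36 ≈ 840 index points.

roughly 840 index points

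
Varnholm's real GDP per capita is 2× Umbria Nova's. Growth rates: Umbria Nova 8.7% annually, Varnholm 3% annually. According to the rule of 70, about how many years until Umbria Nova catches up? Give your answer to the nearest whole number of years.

Umbria Nova gains on Varnholm at 8.7% − 3% = 5.7 points a year.
At that relative rate the gap halves every 70/5.7 ≈ 12.28 years.
A 2× gap closes after 1 halving: 1 × 12.28 ≈ 12 years.

roughly 12 years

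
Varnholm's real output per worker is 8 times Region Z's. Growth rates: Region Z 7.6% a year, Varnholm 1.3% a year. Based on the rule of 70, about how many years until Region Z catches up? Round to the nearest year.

approximately 33 years

Region Z gains on Varnholm at 7.6% − 1.3% = 6.3 points a year.
At that relative rate the gap halves every 70/6.3 ≈ 11.11 years.
An 8 times gap closes after 3 halvings: 3 × 11.11 ≈ 33 years.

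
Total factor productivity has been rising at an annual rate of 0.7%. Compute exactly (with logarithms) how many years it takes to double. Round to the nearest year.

99 years

t = ln(2) / ln(1 + 0.007) = 0.6931 / 0.006976 ≈ 99.35.
≈ 99 years.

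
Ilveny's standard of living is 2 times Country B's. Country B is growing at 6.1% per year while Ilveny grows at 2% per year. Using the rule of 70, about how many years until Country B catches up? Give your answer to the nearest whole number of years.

The growth-rate gap is 6.1% − 2% = 4.1 percentage points.
So the ratio between them halves every 70/4.1 ≈ 17.07 years.
A 2 times gap closes after 1 halving: 1 × 17.07 ≈ 17 years.

around 17 years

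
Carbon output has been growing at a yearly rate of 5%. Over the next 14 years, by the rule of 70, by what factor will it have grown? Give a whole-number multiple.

≈ 2 times

At 5% one doubling takes ≈ 14.00 years; 14 years is 1 of them, so ×2.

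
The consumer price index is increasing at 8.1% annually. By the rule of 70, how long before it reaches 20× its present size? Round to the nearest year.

about 37 years

Doubling time ≈ 70/8.1 = 8.64 years.
20× is log₂ 20 ≈ 4.32 doublings, so ≈ 4.32 × 8.64 = 37 years.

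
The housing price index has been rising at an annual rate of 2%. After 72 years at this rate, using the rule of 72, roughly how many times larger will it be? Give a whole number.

At 2% one doubling takes ≈ 36.00 years; 72 years is 2 of them, so ×4.

about 4 times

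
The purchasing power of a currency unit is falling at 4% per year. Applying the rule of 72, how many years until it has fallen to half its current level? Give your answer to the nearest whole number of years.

≈ 18 years

The rule works in reverse for decay: 72/4 ≈ 18.00 years to halve.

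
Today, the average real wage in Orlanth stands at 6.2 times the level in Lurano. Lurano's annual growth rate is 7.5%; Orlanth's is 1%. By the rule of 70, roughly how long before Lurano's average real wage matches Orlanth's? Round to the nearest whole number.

roughly 28 years

The growth-rate gap is 7.5% − 1% = 6.5 percentage points.
So the ratio between them halves every 70/6.5 ≈ 10.77 years.
A 6.2 times gap takes log₂(6.2) ≈ 2.63 halvings to close: 2.63 × 10.77 ≈ 28 years.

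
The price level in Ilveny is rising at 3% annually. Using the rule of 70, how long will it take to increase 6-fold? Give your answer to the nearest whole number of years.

roughly 60 years

One doubling takes 70/3 = 23.33 years.
6× is log₂ 6 ≈ 2.58 doublings, so ≈ 2.58 × 23.33 = 60 years.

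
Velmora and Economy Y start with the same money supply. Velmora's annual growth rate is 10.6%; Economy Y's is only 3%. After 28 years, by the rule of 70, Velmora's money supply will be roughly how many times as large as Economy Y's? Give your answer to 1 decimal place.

Rate gap = 10.6% − 3% = 7.6 points.
The ratio doubles every 70/7.6 ≈ 9.21 years.
28/9.21 ≈ 3.04 doublings → ratio ≈ 2^3.04 ≈ 8.2.

approximately 8.2 times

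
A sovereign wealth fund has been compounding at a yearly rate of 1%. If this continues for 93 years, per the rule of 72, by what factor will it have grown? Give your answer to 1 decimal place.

Doubles every ≈ 72.00 years (72/1).
93 years is 1.29 doublings; 2^1.29 ≈ 2.4×.

≈ 2.4 times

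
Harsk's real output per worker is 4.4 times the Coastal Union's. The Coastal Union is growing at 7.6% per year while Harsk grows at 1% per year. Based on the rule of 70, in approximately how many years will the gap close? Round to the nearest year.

the Coastal Union gains on Harsk at 7.6% − 1% = 6.6 points a year.
At that relative rate the gap halves every 70/6.6 ≈ 10.61 years.
A 4.4 times gap takes log₂(4.4) ≈ 2.14 halvings to close: 2.14 × 10.61 ≈ 23 years.

about 23 years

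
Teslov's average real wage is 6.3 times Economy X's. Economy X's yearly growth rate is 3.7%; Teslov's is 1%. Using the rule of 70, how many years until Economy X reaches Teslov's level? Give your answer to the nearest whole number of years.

roughly 69 years

Economy X gains on Teslov at 3.7% − 1% = 2.7 points a year.
At that relative rate the gap halves every 70/2.7 ≈ 25.93 years.
A 6.3 times gap takes log₂(6.3) ≈ 2.66 halvings to close: 2.66 × 25.93 ≈ 69 years.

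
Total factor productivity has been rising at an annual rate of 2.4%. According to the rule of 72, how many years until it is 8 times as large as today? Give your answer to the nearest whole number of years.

approximately 90 years

At 2.4% it doubles every 72/2.4 ≈ 30.00 years.
8 = 2^3, so 3 doublings → 90 years.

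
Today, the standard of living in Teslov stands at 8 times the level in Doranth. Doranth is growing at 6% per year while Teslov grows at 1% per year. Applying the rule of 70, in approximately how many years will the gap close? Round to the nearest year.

Doranth gains on Teslov at 6% − 1% = 5 points a year.
At that relative rate the gap halves every 70/5 ≈ 14.00 years.
An 8 times gap closes after 3 halvings: 3 × 14.00 ≈ 42 years.

roughly 42 years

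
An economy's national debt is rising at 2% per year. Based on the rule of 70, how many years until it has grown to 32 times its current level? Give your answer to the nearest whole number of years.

≈ 175 years

Doubling time ≈ 70/2 = 35.00 years.
Getting to 32× needs 5 doublings: 5 × 35.00 ≈ 175 years.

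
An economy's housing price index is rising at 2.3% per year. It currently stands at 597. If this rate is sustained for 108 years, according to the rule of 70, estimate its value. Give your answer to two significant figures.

7000

Doubling time ≈ 70/2.3 = 30.43 years.
108 years is 108/30.43 ≈ 3.55 doublings, a factor of 2^3.55 ≈ 11.71.
597 × 11.71 ≈ 7000.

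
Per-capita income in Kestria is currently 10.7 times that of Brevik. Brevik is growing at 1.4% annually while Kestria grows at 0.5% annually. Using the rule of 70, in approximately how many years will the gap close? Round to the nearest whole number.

What matters is the difference: 0.9 pp.
Rule of 70 on the gap: the ratio halves every 70/0.9 ≈ 77.78 years.
A 10.7 times gap takes log₂(10.7) ≈ 3.42 halvings to close: 3.42 × 77.78 ≈ 266 years.

≈ 266 years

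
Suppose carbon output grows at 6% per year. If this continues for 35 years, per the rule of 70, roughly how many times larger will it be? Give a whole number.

8 times

At 6% one doubling takes ≈ 11.67 years; 35 years is 3 of them, so ×8.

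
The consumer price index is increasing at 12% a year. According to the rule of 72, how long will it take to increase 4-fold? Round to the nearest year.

One doubling takes 72/12 = 6.00 years.
4 = 2^2, so 2 doublings → 12 years.

approximately 12 years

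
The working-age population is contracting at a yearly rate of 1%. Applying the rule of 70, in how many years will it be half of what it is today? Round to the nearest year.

≈ 70 years

Falling at 1%, it halves about every 70/1 = 70.00 years.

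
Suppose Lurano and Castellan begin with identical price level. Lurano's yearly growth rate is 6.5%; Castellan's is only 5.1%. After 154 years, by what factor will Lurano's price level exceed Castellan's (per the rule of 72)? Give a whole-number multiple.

around 8 times

Lurano pulls ahead at 1.4 pp per year, so the ratio doubles every 72/1.4 ≈ 51.43 years.
In 154 years that's 2.99 doublings: 2^2.99 ≈ 8.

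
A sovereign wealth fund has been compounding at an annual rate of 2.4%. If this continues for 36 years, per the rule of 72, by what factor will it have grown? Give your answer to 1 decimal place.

approximately 2.3 times

Doubling time ≈ 72/2.4 = 30.00 years.
36 years / 30.00 ≈ 1.20 doublings → factor 2^1.20 ≈ 2.3.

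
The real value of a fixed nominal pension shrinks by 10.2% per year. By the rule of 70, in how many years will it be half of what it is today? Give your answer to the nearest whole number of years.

Falling at 10.2%, it halves about every 70/10.2 = 6.86 years.

approximately 7 years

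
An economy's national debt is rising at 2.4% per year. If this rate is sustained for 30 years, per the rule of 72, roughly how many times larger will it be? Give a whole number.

Doubling time ≈ 72/2.4 = 30.00 years.
30/30.00 ≈ 1 doubling, so about 2^1 = 2×.

approximately 2 times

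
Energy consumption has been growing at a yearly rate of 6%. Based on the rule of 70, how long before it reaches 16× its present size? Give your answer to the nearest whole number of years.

47 years

At 6% it doubles every 70/6 ≈ 11.67 years.
Getting to 16× needs 4 doublings: 4 × 11.67 ≈ 47 years.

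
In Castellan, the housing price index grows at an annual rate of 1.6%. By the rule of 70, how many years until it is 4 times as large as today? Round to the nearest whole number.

At 1.6% it doubles every 70/1.6 ≈ 43.75 years.
4× is 2 doublings, so 2 × 43.75 ≈ 88 years.

88 years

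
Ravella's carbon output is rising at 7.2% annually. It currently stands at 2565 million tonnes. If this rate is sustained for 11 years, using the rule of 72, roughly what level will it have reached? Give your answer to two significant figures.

roughly 5500 million tonnes

It doubles every 72/7.2 ≈ 10.00 years, so 11 years is 1.10 doublings.
2^1.10 ≈ 2.14; 2565 × 2.14 ≈ 5500 million tonnes.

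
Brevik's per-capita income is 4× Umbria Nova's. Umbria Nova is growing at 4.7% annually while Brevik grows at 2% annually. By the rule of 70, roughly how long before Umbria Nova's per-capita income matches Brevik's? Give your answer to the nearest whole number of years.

≈ 52 years

Umbria Nova gains on Brevik at 4.7% − 2% = 2.7 points a year.
At that relative rate the gap halves every 70/2.7 ≈ 25.93 years.
A 4× gap closes after 2 halvings: 2 × 25.93 ≈ 52 years.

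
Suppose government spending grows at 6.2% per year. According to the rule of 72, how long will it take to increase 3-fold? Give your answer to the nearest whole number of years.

about 18 years

One doubling takes 72/6.2 = 11.61 years.
3× is log₂ 3 ≈ 1.58 doublings, so ≈ 1.58 × 11.61 = 18 years.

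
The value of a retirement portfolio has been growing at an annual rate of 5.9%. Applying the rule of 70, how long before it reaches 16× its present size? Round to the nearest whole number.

around 47 years

Doubling time ≈ 70/5.9 = 11.86 years.
Getting to 16× needs 4 doublings: 4 × 11.86 ≈ 47 years.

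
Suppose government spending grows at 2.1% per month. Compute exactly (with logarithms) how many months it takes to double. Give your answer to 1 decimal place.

33.4 months

t = ln(2) / ln(1 + 0.021) = 0.6931 / 0.020783 ≈ 33.35.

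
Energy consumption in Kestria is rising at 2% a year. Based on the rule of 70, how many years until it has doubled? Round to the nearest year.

At 2%, doubling takes about 70/2 = 35.00 years.

around 35 years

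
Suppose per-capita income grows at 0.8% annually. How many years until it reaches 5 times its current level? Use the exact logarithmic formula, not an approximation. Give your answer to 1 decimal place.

t = ln(5) / ln(1 + 0.008) = 1.6094 / 0.007968 ≈ 201.98.

202.0 years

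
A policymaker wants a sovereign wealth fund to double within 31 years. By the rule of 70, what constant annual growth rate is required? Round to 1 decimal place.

70 / 31 ≈ 2.26, so about 2.3% annually.

approximately 2.3%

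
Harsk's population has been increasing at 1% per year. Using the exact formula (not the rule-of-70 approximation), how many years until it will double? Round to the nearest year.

70 years

t = ln(2) / ln(1 + 0.01) = 0.6931 / 0.009950 ≈ 69.66.
≈ 70 years.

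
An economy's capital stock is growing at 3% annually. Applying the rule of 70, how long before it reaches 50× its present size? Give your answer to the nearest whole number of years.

One doubling takes 70/3 = 23.33 years.
Reaching 50× takes log₂(50) ≈ 5.64 doublings.
5.64 × 23.33 ≈ 132 years.

≈ 132 years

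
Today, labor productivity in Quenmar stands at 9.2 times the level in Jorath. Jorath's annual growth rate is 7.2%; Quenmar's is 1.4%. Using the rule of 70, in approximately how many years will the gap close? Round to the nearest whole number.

around 39 years

Jorath gains on Quenmar at 7.2% − 1.4% = 5.8 points a year.
At that relative rate the gap halves every 70/5.8 ≈ 12.07 years.
A 9.2 times gap takes log₂(9.2) ≈ 3.20 halvings to close: 3.20 × 12.07 ≈ 39 years.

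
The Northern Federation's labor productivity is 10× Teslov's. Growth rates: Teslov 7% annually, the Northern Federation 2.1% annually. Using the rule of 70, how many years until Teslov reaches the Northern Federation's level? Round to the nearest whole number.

What matters is the difference: 4.9 pp.
Rule of 70 on the gap: the ratio halves every 70/4.9 ≈ 14.29 years.
A 10× gap takes log₂(10) ≈ 3.32 halvings to close: 3.32 × 14.29 ≈ 47 years.

about 47 years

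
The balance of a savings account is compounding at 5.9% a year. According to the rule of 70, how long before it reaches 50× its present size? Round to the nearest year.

around 67 years

At 5.9% it doubles every 70/5.9 ≈ 11.86 years.
Reaching 50× takes log₂(50) ≈ 5.64 doublings.
5.64 × 11.86 ≈ 67 years.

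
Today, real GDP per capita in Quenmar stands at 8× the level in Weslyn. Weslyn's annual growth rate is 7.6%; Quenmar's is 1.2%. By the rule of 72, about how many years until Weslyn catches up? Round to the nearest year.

approximately 34 years

What matters is the difference: 6.4 pp.
Rule of 72 on the gap: the ratio halves every 72/6.4 ≈ 11.25 years.
An 8× gap closes after 3 halvings: 3 × 11.25 ≈ 34 years.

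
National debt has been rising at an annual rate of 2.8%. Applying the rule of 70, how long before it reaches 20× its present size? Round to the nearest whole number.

One doubling takes 70/2.8 = 25.00 years.
20× is log₂ 20 ≈ 4.32 doublings, so ≈ 4.32 × 25.00 = 108 years.

approximately 108 years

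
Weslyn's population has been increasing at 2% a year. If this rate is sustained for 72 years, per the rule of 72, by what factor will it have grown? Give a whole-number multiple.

72/2 ≈ 36.00 years per doubling.
72 years fits 2 doublings: 2^2 = 4.

about 4 times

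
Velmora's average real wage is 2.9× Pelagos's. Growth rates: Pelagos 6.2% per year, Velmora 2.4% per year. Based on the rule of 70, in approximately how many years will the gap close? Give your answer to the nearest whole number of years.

≈ 28 years

What matters is the difference: 3.8 pp.
Rule of 70 on the gap: the ratio halves every 70/3.8 ≈ 18.42 years.
A 2.9× gap takes log₂(2.9) ≈ 1.54 halvings to close: 1.54 × 18.42 ≈ 28 years.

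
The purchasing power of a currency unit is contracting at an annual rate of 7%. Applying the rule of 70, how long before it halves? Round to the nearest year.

The rule works in reverse for decay: 70/7 ≈ 10.00 years to halve.

about 10 years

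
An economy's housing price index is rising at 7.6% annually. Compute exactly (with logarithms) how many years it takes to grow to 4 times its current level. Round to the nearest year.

t = ln(4) / ln(1 + 0.076) = 1.3863 / 0.073250 ≈ 18.93.
≈ 19 years.

19 years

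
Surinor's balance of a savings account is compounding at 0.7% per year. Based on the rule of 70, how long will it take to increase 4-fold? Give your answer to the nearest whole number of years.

about 200 years

Doubling time ≈ 70/0.7 = 100.00 years.
4 = 2^2, so 2 doublings → 200 years.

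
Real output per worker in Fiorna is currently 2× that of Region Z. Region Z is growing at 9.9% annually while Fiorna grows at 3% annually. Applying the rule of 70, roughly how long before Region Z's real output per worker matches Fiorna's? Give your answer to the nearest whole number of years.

What matters is the difference: 6.9 pp.
Rule of 70 on the gap: the ratio halves every 70/6.9 ≈ 10.14 years.
A 2× gap closes after 1 halving: 1 × 10.14 ≈ 10 years.

≈ 10 years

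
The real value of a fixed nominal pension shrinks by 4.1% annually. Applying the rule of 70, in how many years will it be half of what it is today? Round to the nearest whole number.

≈ 17 years

The rule works in reverse for decay: 70/4.1 ≈ 17.07 years to halve.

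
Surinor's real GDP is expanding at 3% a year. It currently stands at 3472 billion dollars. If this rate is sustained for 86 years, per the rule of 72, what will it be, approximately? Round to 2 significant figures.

It doubles every 72/3 ≈ 24.00 years, so 86 years is 3.58 doublings.
2^3.58 ≈ 11.96; 3472 × 11.96 ≈ 42000 billion dollars.

42000 billion dollars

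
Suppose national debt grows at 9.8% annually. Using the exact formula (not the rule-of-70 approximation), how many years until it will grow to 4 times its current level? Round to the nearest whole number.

t = ln(4) / ln(1 + 0.098) = 1.3863 / 0.093490 ≈ 14.83.
≈ 15 years.

15 years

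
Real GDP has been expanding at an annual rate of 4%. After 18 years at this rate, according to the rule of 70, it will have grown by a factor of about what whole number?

Doubling time ≈ 70/4 = 17.50 years.
18/17.50 ≈ 1 doubling, so about 2^1 = 2×.

2 times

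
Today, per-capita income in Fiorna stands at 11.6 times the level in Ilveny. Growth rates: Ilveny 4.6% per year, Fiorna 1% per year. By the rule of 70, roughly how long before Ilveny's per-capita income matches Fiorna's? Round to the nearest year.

about 69 years

What matters is the difference: 3.6 pp.
Rule of 70 on the gap: the ratio halves every 70/3.6 ≈ 19.44 years.
An 11.6 times gap takes log₂(11.6) ≈ 3.54 halvings to close: 3.54 × 19.44 ≈ 69 years.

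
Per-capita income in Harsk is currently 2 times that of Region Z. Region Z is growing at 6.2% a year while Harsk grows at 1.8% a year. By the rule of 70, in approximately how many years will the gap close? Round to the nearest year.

Region Z gains on Harsk at 6.2% − 1.8% = 4.4 points a year.
At that relative rate the gap halves every 70/4.4 ≈ 15.91 years.
A 2 times gap closes after 1 halving: 1 × 15.91 ≈ 16 years.

≈ 16 years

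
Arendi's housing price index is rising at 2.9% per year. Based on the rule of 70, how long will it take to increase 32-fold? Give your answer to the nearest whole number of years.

At 2.9% it doubles every 70/2.9 ≈ 24.14 years.
32× is 5 doublings, so 5 × 24.14 ≈ 121 years.

approximately 121 years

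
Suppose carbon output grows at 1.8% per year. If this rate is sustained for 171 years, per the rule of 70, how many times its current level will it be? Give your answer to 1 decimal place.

about 21.1 times

Doubles every ≈ 38.89 years (70/1.8).
171 years is 4.40 doublings; 2^4.40 ≈ 21.1×.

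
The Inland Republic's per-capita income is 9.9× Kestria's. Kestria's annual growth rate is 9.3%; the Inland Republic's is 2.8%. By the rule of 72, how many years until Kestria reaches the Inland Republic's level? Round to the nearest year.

Kestria gains on the Inland Republic at 9.3% − 2.8% = 6.5 points a year.
At that relative rate the gap halves every 72/6.5 ≈ 11.08 years.
A 9.9× gap takes log₂(9.9) ≈ 3.31 halvings to close: 3.31 × 11.08 ≈ 37 years.

roughly 37 years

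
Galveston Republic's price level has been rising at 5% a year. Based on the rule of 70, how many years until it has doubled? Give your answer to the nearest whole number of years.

Doubling time ≈ 70 / 5 = 14.00 years.

≈ 14 years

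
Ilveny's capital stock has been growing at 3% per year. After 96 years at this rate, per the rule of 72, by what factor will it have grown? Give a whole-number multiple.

72/3 ≈ 24.00 years per doubling.
96 years fits 4 doublings: 2^4 = 16.

roughly 16 times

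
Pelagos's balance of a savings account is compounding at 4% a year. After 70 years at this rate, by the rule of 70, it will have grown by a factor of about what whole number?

roughly 16 times

70/4 ≈ 17.50 years per doubling.
70 years fits 4 doublings: 2^4 = 16.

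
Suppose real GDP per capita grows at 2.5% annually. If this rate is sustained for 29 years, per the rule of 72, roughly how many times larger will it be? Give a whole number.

72/2.5 ≈ 28.80 years per doubling.
29 years fits 1 doubling: 2^1 = 2.

roughly 2 times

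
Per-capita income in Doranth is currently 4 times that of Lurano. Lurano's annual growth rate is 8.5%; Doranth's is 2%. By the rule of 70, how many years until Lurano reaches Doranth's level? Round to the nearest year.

The growth-rate gap is 8.5% − 2% = 6.5 percentage points.
So the ratio between them halves every 70/6.5 ≈ 10.77 years.
A 4 times gap closes after 2 halvings: 2 × 10.77 ≈ 22 years.

roughly 22 years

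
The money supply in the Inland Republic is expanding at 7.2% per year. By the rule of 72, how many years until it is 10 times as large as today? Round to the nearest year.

Doubling time ≈ 72/7.2 = 10.00 years.
10× is log₂ 10 ≈ 3.32 doublings, so ≈ 3.32 × 10.00 = 33 years.

around 33 years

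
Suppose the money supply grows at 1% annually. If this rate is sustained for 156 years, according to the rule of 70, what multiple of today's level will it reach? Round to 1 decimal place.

Doubling time ≈ 70/1 = 70.00 years.
156 years / 70.00 ≈ 2.23 doublings → factor 2^2.23 ≈ 4.7.

roughly 4.7 times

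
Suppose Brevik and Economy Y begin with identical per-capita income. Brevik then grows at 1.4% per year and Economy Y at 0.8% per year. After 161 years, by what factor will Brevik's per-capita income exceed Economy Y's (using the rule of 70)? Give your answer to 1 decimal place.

Only the 0.6-point difference matters.
70/0.6 ≈ 116.67 years per doubling of the ratio; 161 years gives 1.38 doublings, so ≈ 2.6×.

about 2.6 times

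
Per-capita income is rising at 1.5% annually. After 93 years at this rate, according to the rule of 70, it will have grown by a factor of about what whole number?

≈ 4 times

Doubling time ≈ 70/1.5 = 46.67 years.
93/46.67 ≈ 2 doublings, so about 2^2 = 4×.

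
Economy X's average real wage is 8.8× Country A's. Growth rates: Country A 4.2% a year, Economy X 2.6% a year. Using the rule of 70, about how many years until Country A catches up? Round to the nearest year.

137 years

Country A gains on Economy X at 4.2% − 2.6% = 1.6 points a year.
At that relative rate the gap halves every 70/1.6 ≈ 43.75 years.
An 8.8× gap takes log₂(8.8) ≈ 3.14 halvings to close: 3.14 × 43.75 ≈ 137 years.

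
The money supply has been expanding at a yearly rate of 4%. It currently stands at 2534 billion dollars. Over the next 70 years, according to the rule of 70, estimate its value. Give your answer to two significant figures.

Doubling time ≈ 70/4 = 17.50 years.
70 years is 70/17.50 ≈ 4.00 doublings, a factor of 2^4.00 ≈ 16.00.
2534 × 16.00 ≈ 41000 billion dollars.

about 41000 billion dollars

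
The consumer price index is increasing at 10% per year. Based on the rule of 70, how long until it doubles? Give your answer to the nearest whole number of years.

Doubling time ≈ 70 / 10 = 7.00 years.

≈ 7 years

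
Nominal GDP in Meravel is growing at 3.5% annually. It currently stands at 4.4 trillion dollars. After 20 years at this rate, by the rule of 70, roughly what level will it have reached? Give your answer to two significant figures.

It doubles every 70/3.5 ≈ 20.00 years, so 20 years is 1.00 doublings.
2^1.00 ≈ 2.00; 4.4 × 2.00 ≈ 8.8 trillion dollars.

8.8 trillion dollars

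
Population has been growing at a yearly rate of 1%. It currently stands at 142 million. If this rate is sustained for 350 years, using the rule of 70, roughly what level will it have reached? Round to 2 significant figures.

Doubling time ≈ 70/1 = 70.00 years.
350 years is 350/70.00 ≈ 5.00 doublings, a factor of 2^5.00 ≈ 32.00.
142 × 32.00 ≈ 4500 million.

about 4500 million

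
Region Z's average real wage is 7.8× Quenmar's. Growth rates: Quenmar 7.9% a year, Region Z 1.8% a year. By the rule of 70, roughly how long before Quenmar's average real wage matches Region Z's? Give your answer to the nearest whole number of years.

≈ 34 years

The growth-rate gap is 7.9% − 1.8% = 6.1 percentage points.
So the ratio between them halves every 70/6.1 ≈ 11.48 years.
A 7.8× gap takes log₂(7.8) ≈ 2.96 halvings to close: 2.96 × 11.48 ≈ 34 years.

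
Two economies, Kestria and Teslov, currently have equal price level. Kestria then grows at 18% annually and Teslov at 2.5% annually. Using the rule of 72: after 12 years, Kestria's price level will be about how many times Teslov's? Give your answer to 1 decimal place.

Rate gap = 18% − 2.5% = 15.5 points.
The ratio doubles every 72/15.5 ≈ 4.65 years.
12/4.65 ≈ 2.58 doublings → ratio ≈ 2^2.58 ≈ 6.0.

about 6.0 times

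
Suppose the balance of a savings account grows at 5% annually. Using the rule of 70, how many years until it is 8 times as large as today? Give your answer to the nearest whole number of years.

One doubling takes 70/5 = 14.00 years.
Getting to 8× needs 3 doublings: 3 × 14.00 ≈ 42 years.

around 42 years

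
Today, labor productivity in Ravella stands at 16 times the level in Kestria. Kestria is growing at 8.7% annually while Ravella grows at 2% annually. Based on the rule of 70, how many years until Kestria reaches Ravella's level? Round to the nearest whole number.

The growth-rate gap is 8.7% − 2% = 6.7 percentage points.
So the ratio between them halves every 70/6.7 ≈ 10.45 years.
A 16 times gap closes after 4 halvings: 4 × 10.45 ≈ 42 years.

around 42 years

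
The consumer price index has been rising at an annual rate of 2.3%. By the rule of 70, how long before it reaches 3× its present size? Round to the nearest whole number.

48 years

At 2.3% it doubles every 70/2.3 ≈ 30.43 years.
3× is log₂ 3 ≈ 1.58 doublings, so ≈ 1.58 × 30.43 = 48 years.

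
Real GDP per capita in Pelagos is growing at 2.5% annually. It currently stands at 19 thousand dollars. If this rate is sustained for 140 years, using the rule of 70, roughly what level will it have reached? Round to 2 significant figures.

about 610 thousand dollars

Doubling time ≈ 70/2.5 = 28.00 years.
140 years is 140/28.00 ≈ 5.00 doublings, a factor of 2^5.00 ≈ 32.00.
19 × 32.00 ≈ 610 thousand dollars.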